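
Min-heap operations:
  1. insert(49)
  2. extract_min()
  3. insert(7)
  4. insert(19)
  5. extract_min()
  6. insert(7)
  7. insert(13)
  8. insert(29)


insert(49) -> [49]
extract_min()->49, []
insert(7) -> [7]
insert(19) -> [7, 19]
extract_min()->7, [19]
insert(7) -> [7, 19]
insert(13) -> [7, 19, 13]
insert(29) -> [7, 19, 13, 29]

Final heap: [7, 19, 13, 29]


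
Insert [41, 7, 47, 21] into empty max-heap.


Insert 41: [41]
Insert 7: [41, 7]
Insert 47: [47, 7, 41]
Insert 21: [47, 21, 41, 7]

Final heap: [47, 21, 41, 7]


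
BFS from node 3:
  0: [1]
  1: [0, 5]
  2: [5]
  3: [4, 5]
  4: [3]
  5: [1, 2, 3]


Visit 3, enqueue [4, 5]
Visit 4, enqueue []
Visit 5, enqueue [1, 2]
Visit 1, enqueue [0]
Visit 2, enqueue []
Visit 0, enqueue []

BFS order: [3, 4, 5, 1, 2, 0]


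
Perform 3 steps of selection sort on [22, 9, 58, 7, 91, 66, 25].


Initial: [22, 9, 58, 7, 91, 66, 25]
Step 1: min=7 at 3
  Swap: [7, 9, 58, 22, 91, 66, 25]
Step 2: min=9 at 1
  Swap: [7, 9, 58, 22, 91, 66, 25]
Step 3: min=22 at 3
  Swap: [7, 9, 22, 58, 91, 66, 25]

After 3 steps: [7, 9, 22, 58, 91, 66, 25]


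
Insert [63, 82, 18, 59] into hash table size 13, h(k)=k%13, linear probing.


Insert 63: h=11 -> slot 11
Insert 82: h=4 -> slot 4
Insert 18: h=5 -> slot 5
Insert 59: h=7 -> slot 7

Table: [None, None, None, None, 82, 18, None, 59, None, None, None, 63, None]


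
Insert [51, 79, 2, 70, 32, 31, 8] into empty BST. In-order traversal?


Insert 51: root
Insert 79: R from 51
Insert 2: L from 51
Insert 70: R from 51 -> L from 79
Insert 32: L from 51 -> R from 2
Insert 31: L from 51 -> R from 2 -> L from 32
Insert 8: L from 51 -> R from 2 -> L from 32 -> L from 31

In-order: [2, 8, 31, 32, 51, 70, 79]


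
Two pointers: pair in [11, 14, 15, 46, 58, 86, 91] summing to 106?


lo=0(11)+hi=6(91)=102
lo=1(14)+hi=6(91)=105
lo=2(15)+hi=6(91)=106

Yes: 15+91=106


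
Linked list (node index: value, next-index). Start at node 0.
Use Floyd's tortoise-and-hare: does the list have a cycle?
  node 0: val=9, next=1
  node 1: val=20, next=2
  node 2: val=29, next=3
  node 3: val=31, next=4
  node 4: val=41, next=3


Floyd's tortoise (slow, +1) and hare (fast, +2):
  init: slow=0, fast=0
  step 1: slow=1, fast=2
  step 2: slow=2, fast=4
  step 3: slow=3, fast=4
  step 4: slow=4, fast=4
  slow == fast at node 4: cycle detected

Cycle: yes


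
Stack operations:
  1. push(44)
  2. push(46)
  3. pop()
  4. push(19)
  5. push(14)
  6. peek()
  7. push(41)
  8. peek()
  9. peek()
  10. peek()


push(44) -> [44]
push(46) -> [44, 46]
pop()->46, [44]
push(19) -> [44, 19]
push(14) -> [44, 19, 14]
peek()->14
push(41) -> [44, 19, 14, 41]
peek()->41
peek()->41
peek()->41

Final stack: [44, 19, 14, 41]


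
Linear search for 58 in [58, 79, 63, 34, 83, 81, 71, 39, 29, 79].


i=0: 58==58 found!

Found at 0, 1 comps


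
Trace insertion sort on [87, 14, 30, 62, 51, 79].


Initial: [87, 14, 30, 62, 51, 79]
Insert 14: [14, 87, 30, 62, 51, 79]
Insert 30: [14, 30, 87, 62, 51, 79]
Insert 62: [14, 30, 62, 87, 51, 79]
Insert 51: [14, 30, 51, 62, 87, 79]
Insert 79: [14, 30, 51, 62, 79, 87]

Sorted: [14, 30, 51, 62, 79, 87]


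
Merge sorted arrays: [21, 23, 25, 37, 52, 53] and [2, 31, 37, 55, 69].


Take 2 from B
Take 21 from A
Take 23 from A
Take 25 from A
Take 31 from B
Take 37 from A
Take 37 from B
Take 52 from A
Take 53 from A

Merged: [2, 21, 23, 25, 31, 37, 37, 52, 53, 55, 69]


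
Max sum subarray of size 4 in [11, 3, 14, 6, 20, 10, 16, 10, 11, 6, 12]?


[0:4]: 34
[1:5]: 43
[2:6]: 50
[3:7]: 52
[4:8]: 56
[5:9]: 47
[6:10]: 43
[7:11]: 39

Max: 56 at [4:8]


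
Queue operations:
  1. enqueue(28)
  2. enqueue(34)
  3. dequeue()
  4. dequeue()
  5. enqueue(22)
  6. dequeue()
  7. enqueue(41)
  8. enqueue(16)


enqueue(28) -> [28]
enqueue(34) -> [28, 34]
dequeue()->28, [34]
dequeue()->34, []
enqueue(22) -> [22]
dequeue()->22, []
enqueue(41) -> [41]
enqueue(16) -> [41, 16]

Final queue: [41, 16]


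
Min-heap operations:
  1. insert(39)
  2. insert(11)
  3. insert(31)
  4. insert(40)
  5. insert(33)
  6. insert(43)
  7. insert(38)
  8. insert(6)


insert(39) -> [39]
insert(11) -> [11, 39]
insert(31) -> [11, 39, 31]
insert(40) -> [11, 39, 31, 40]
insert(33) -> [11, 33, 31, 40, 39]
insert(43) -> [11, 33, 31, 40, 39, 43]
insert(38) -> [11, 33, 31, 40, 39, 43, 38]
insert(6) -> [6, 11, 31, 33, 39, 43, 38, 40]

Final heap: [6, 11, 31, 33, 39, 43, 38, 40]


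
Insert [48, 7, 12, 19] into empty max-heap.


Insert 48: [48]
Insert 7: [48, 7]
Insert 12: [48, 7, 12]
Insert 19: [48, 19, 12, 7]

Final heap: [48, 19, 12, 7]


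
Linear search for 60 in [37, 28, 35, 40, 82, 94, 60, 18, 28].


i=0: 37!=60
i=1: 28!=60
i=2: 35!=60
i=3: 40!=60
i=4: 82!=60
i=5: 94!=60
i=6: 60==60 found!

Found at 6, 7 comps


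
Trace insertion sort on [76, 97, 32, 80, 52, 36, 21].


Initial: [76, 97, 32, 80, 52, 36, 21]
Insert 97: [76, 97, 32, 80, 52, 36, 21]
Insert 32: [32, 76, 97, 80, 52, 36, 21]
Insert 80: [32, 76, 80, 97, 52, 36, 21]
Insert 52: [32, 52, 76, 80, 97, 36, 21]
Insert 36: [32, 36, 52, 76, 80, 97, 21]
Insert 21: [21, 32, 36, 52, 76, 80, 97]

Sorted: [21, 32, 36, 52, 76, 80, 97]


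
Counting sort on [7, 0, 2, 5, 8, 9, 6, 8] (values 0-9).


Input: [7, 0, 2, 5, 8, 9, 6, 8]
Counts: [1, 0, 1, 0, 0, 1, 1, 1, 2, 1]

Sorted: [0, 2, 5, 6, 7, 8, 8, 9]


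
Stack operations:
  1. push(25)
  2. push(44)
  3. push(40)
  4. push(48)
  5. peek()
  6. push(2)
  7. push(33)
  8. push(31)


push(25) -> [25]
push(44) -> [25, 44]
push(40) -> [25, 44, 40]
push(48) -> [25, 44, 40, 48]
peek()->48
push(2) -> [25, 44, 40, 48, 2]
push(33) -> [25, 44, 40, 48, 2, 33]
push(31) -> [25, 44, 40, 48, 2, 33, 31]

Final stack: [25, 44, 40, 48, 2, 33, 31]


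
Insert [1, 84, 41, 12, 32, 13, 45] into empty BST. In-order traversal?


Insert 1: root
Insert 84: R from 1
Insert 41: R from 1 -> L from 84
Insert 12: R from 1 -> L from 84 -> L from 41
Insert 32: R from 1 -> L from 84 -> L from 41 -> R from 12
Insert 13: R from 1 -> L from 84 -> L from 41 -> R from 12 -> L from 32
Insert 45: R from 1 -> L from 84 -> R from 41

In-order: [1, 12, 13, 32, 41, 45, 84]


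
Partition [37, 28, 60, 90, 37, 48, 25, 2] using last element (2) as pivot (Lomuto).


Pivot: 2
Place pivot at 0: [2, 28, 60, 90, 37, 48, 25, 37]

Partitioned: [2, 28, 60, 90, 37, 48, 25, 37]


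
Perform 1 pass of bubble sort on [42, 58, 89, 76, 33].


Initial: [42, 58, 89, 76, 33]
Pass 1: [42, 58, 76, 33, 89] (2 swaps)

After 1 pass: [42, 58, 76, 33, 89]


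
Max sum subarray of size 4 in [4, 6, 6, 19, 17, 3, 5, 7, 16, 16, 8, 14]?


[0:4]: 35
[1:5]: 48
[2:6]: 45
[3:7]: 44
[4:8]: 32
[5:9]: 31
[6:10]: 44
[7:11]: 47
[8:12]: 54

Max: 54 at [8:12]


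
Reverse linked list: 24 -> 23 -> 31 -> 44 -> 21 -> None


Step 1: curr=24, set curr.next=prev(None) | reversed so far: 24
Step 2: curr=23, set curr.next=prev(24) | reversed so far: 23 -> 24
Step 3: curr=31, set curr.next=prev(23) | reversed so far: 31 -> 23 -> 24
Step 4: curr=44, set curr.next=prev(31) | reversed so far: 44 -> 31 -> 23 -> 24
Step 5: curr=21, set curr.next=prev(44) | reversed so far: 21 -> 44 -> 31 -> 23 -> 24

21 -> 44 -> 31 -> 23 -> 24 -> None


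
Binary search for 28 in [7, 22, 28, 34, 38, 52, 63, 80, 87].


Step 1: lo=0, hi=8, mid=4, val=38
Step 2: lo=0, hi=3, mid=1, val=22
Step 3: lo=2, hi=3, mid=2, val=28

Found at index 2


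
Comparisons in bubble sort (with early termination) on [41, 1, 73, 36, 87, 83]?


Algorithm: bubble sort (with early termination)
Input: [41, 1, 73, 36, 87, 83]
Sorted: [1, 36, 41, 73, 83, 87]

12


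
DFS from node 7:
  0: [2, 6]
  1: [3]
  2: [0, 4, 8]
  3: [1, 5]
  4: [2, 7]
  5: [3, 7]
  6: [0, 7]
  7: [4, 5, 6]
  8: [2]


Visit 7, push [6, 5, 4]
Visit 4, push [2]
Visit 2, push [8, 0]
Visit 0, push [6]
Visit 6, push []
Visit 8, push []
Visit 5, push [3]
Visit 3, push [1]
Visit 1, push []

DFS order: [7, 4, 2, 0, 6, 8, 5, 3, 1]


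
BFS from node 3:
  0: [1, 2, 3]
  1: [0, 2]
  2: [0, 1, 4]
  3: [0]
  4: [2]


Visit 3, enqueue [0]
Visit 0, enqueue [1, 2]
Visit 1, enqueue []
Visit 2, enqueue [4]
Visit 4, enqueue []

BFS order: [3, 0, 1, 2, 4]


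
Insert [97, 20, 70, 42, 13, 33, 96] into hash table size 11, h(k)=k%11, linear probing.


Insert 97: h=9 -> slot 9
Insert 20: h=9, 1 probes -> slot 10
Insert 70: h=4 -> slot 4
Insert 42: h=9, 2 probes -> slot 0
Insert 13: h=2 -> slot 2
Insert 33: h=0, 1 probes -> slot 1
Insert 96: h=8 -> slot 8

Table: [42, 33, 13, None, 70, None, None, None, 96, 97, 20]


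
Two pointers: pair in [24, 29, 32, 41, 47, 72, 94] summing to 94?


lo=0(24)+hi=6(94)=118
lo=0(24)+hi=5(72)=96
lo=0(24)+hi=4(47)=71
lo=1(29)+hi=4(47)=76
lo=2(32)+hi=4(47)=79
lo=3(41)+hi=4(47)=88

No pair found


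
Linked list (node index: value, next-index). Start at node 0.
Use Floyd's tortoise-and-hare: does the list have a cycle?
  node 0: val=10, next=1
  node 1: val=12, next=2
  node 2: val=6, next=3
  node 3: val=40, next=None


Floyd's tortoise (slow, +1) and hare (fast, +2):
  init: slow=0, fast=0
  step 1: slow=1, fast=2
  step 2: fast 2->3->None, no cycle

Cycle: no


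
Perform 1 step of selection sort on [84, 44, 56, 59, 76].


Initial: [84, 44, 56, 59, 76]
Step 1: min=44 at 1
  Swap: [44, 84, 56, 59, 76]

After 1 step: [44, 84, 56, 59, 76]


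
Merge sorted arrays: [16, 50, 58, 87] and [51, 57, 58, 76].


Take 16 from A
Take 50 from A
Take 51 from B
Take 57 from B
Take 58 from A
Take 58 from B
Take 76 from B

Merged: [16, 50, 51, 57, 58, 58, 76, 87]


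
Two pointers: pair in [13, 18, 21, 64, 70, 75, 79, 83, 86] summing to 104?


lo=0(13)+hi=8(86)=99
lo=1(18)+hi=8(86)=104

Yes: 18+86=104


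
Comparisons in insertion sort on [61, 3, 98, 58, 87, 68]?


Algorithm: insertion sort
Input: [61, 3, 98, 58, 87, 68]
Sorted: [3, 58, 61, 68, 87, 98]

10


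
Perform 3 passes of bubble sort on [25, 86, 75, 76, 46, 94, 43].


Initial: [25, 86, 75, 76, 46, 94, 43]
Pass 1: [25, 75, 76, 46, 86, 43, 94] (4 swaps)
Pass 2: [25, 75, 46, 76, 43, 86, 94] (2 swaps)
Pass 3: [25, 46, 75, 43, 76, 86, 94] (2 swaps)

After 3 passes: [25, 46, 75, 43, 76, 86, 94]


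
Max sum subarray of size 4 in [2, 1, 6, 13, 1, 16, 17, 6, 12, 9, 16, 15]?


[0:4]: 22
[1:5]: 21
[2:6]: 36
[3:7]: 47
[4:8]: 40
[5:9]: 51
[6:10]: 44
[7:11]: 43
[8:12]: 52

Max: 52 at [8:12]


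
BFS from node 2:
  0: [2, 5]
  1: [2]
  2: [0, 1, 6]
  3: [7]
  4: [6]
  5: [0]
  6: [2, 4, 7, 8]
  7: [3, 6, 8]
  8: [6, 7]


Visit 2, enqueue [0, 1, 6]
Visit 0, enqueue [5]
Visit 1, enqueue []
Visit 6, enqueue [4, 7, 8]
Visit 5, enqueue []
Visit 4, enqueue []
Visit 7, enqueue [3]
Visit 8, enqueue []
Visit 3, enqueue []

BFS order: [2, 0, 1, 6, 5, 4, 7, 8, 3]


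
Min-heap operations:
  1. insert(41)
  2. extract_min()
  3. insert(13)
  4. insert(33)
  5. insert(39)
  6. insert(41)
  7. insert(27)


insert(41) -> [41]
extract_min()->41, []
insert(13) -> [13]
insert(33) -> [13, 33]
insert(39) -> [13, 33, 39]
insert(41) -> [13, 33, 39, 41]
insert(27) -> [13, 27, 39, 41, 33]

Final heap: [13, 27, 39, 41, 33]


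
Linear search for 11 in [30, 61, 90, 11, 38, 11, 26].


i=0: 30!=11
i=1: 61!=11
i=2: 90!=11
i=3: 11==11 found!

Found at 3, 4 comps


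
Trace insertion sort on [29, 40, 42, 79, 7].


Initial: [29, 40, 42, 79, 7]
Insert 40: [29, 40, 42, 79, 7]
Insert 42: [29, 40, 42, 79, 7]
Insert 79: [29, 40, 42, 79, 7]
Insert 7: [7, 29, 40, 42, 79]

Sorted: [7, 29, 40, 42, 79]


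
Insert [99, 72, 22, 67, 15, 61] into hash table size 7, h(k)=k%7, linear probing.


Insert 99: h=1 -> slot 1
Insert 72: h=2 -> slot 2
Insert 22: h=1, 2 probes -> slot 3
Insert 67: h=4 -> slot 4
Insert 15: h=1, 4 probes -> slot 5
Insert 61: h=5, 1 probes -> slot 6

Table: [None, 99, 72, 22, 67, 15, 61]


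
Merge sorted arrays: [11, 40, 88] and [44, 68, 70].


Take 11 from A
Take 40 from A
Take 44 from B
Take 68 from B
Take 70 from B

Merged: [11, 40, 44, 68, 70, 88]


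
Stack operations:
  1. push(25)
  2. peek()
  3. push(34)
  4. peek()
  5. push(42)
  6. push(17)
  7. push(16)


push(25) -> [25]
peek()->25
push(34) -> [25, 34]
peek()->34
push(42) -> [25, 34, 42]
push(17) -> [25, 34, 42, 17]
push(16) -> [25, 34, 42, 17, 16]

Final stack: [25, 34, 42, 17, 16]


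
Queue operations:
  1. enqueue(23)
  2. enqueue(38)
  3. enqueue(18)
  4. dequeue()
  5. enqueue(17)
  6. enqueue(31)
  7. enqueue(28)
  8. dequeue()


enqueue(23) -> [23]
enqueue(38) -> [23, 38]
enqueue(18) -> [23, 38, 18]
dequeue()->23, [38, 18]
enqueue(17) -> [38, 18, 17]
enqueue(31) -> [38, 18, 17, 31]
enqueue(28) -> [38, 18, 17, 31, 28]
dequeue()->38, [18, 17, 31, 28]

Final queue: [18, 17, 31, 28]


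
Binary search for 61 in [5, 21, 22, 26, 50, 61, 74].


Step 1: lo=0, hi=6, mid=3, val=26
Step 2: lo=4, hi=6, mid=5, val=61

Found at index 5


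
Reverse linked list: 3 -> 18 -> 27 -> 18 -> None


Step 1: curr=3, set curr.next=prev(None) | reversed so far: 3
Step 2: curr=18, set curr.next=prev(3) | reversed so far: 18 -> 3
Step 3: curr=27, set curr.next=prev(18) | reversed so far: 27 -> 18 -> 3
Step 4: curr=18, set curr.next=prev(27) | reversed so far: 18 -> 27 -> 18 -> 3

18 -> 27 -> 18 -> 3 -> None


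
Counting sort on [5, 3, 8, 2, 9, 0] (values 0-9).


Input: [5, 3, 8, 2, 9, 0]
Counts: [1, 0, 1, 1, 0, 1, 0, 0, 1, 1]

Sorted: [0, 2, 3, 5, 8, 9]


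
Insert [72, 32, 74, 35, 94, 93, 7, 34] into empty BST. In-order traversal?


Insert 72: root
Insert 32: L from 72
Insert 74: R from 72
Insert 35: L from 72 -> R from 32
Insert 94: R from 72 -> R from 74
Insert 93: R from 72 -> R from 74 -> L from 94
Insert 7: L from 72 -> L from 32
Insert 34: L from 72 -> R from 32 -> L from 35

In-order: [7, 32, 34, 35, 72, 74, 93, 94]


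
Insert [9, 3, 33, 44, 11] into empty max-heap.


Insert 9: [9]
Insert 3: [9, 3]
Insert 33: [33, 3, 9]
Insert 44: [44, 33, 9, 3]
Insert 11: [44, 33, 9, 3, 11]

Final heap: [44, 33, 9, 3, 11]


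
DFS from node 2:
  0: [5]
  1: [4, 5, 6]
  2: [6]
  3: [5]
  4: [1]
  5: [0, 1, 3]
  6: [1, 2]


Visit 2, push [6]
Visit 6, push [1]
Visit 1, push [5, 4]
Visit 4, push []
Visit 5, push [3, 0]
Visit 0, push []
Visit 3, push []

DFS order: [2, 6, 1, 4, 5, 0, 3]


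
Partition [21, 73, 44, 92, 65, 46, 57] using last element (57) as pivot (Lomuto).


Pivot: 57
  21 <= 57: advance i (no swap)
  44 <= 57: swap -> [21, 44, 73, 92, 65, 46, 57]
  46 <= 57: swap -> [21, 44, 46, 92, 65, 73, 57]
Place pivot at 3: [21, 44, 46, 57, 65, 73, 92]

Partitioned: [21, 44, 46, 57, 65, 73, 92]


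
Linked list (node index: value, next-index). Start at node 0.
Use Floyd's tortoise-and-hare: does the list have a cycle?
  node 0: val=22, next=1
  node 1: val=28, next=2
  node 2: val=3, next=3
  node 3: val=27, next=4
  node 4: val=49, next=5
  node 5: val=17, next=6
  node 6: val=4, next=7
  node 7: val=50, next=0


Floyd's tortoise (slow, +1) and hare (fast, +2):
  init: slow=0, fast=0
  step 1: slow=1, fast=2
  step 2: slow=2, fast=4
  step 3: slow=3, fast=6
  step 4: slow=4, fast=0
  step 5: slow=5, fast=2
  step 6: slow=6, fast=4
  step 7: slow=7, fast=6
  step 8: slow=0, fast=0
  slow == fast at node 0: cycle detected

Cycle: yes


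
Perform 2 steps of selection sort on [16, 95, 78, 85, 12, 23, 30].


Initial: [16, 95, 78, 85, 12, 23, 30]
Step 1: min=12 at 4
  Swap: [12, 95, 78, 85, 16, 23, 30]
Step 2: min=16 at 4
  Swap: [12, 16, 78, 85, 95, 23, 30]

After 2 steps: [12, 16, 78, 85, 95, 23, 30]


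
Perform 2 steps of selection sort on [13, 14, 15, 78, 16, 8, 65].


Initial: [13, 14, 15, 78, 16, 8, 65]
Step 1: min=8 at 5
  Swap: [8, 14, 15, 78, 16, 13, 65]
Step 2: min=13 at 5
  Swap: [8, 13, 15, 78, 16, 14, 65]

After 2 steps: [8, 13, 15, 78, 16, 14, 65]


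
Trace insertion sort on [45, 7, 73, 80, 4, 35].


Initial: [45, 7, 73, 80, 4, 35]
Insert 7: [7, 45, 73, 80, 4, 35]
Insert 73: [7, 45, 73, 80, 4, 35]
Insert 80: [7, 45, 73, 80, 4, 35]
Insert 4: [4, 7, 45, 73, 80, 35]
Insert 35: [4, 7, 35, 45, 73, 80]

Sorted: [4, 7, 35, 45, 73, 80]


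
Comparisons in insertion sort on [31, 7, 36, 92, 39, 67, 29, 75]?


Algorithm: insertion sort
Input: [31, 7, 36, 92, 39, 67, 29, 75]
Sorted: [7, 29, 31, 36, 39, 67, 75, 92]

15


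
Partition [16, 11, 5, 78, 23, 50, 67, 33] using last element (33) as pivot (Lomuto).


Pivot: 33
  16 <= 33: advance i (no swap)
  11 <= 33: advance i (no swap)
  5 <= 33: advance i (no swap)
  23 <= 33: swap -> [16, 11, 5, 23, 78, 50, 67, 33]
Place pivot at 4: [16, 11, 5, 23, 33, 50, 67, 78]

Partitioned: [16, 11, 5, 23, 33, 50, 67, 78]


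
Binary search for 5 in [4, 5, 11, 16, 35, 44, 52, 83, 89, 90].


Step 1: lo=0, hi=9, mid=4, val=35
Step 2: lo=0, hi=3, mid=1, val=5

Found at index 1


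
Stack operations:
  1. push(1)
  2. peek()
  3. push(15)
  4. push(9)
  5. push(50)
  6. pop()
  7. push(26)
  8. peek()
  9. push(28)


push(1) -> [1]
peek()->1
push(15) -> [1, 15]
push(9) -> [1, 15, 9]
push(50) -> [1, 15, 9, 50]
pop()->50, [1, 15, 9]
push(26) -> [1, 15, 9, 26]
peek()->26
push(28) -> [1, 15, 9, 26, 28]

Final stack: [1, 15, 9, 26, 28]


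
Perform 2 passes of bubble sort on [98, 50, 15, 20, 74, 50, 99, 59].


Initial: [98, 50, 15, 20, 74, 50, 99, 59]
Pass 1: [50, 15, 20, 74, 50, 98, 59, 99] (6 swaps)
Pass 2: [15, 20, 50, 50, 74, 59, 98, 99] (4 swaps)

After 2 passes: [15, 20, 50, 50, 74, 59, 98, 99]


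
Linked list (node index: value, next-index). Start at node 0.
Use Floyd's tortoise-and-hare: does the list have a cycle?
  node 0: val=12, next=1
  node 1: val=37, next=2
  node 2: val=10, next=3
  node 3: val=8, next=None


Floyd's tortoise (slow, +1) and hare (fast, +2):
  init: slow=0, fast=0
  step 1: slow=1, fast=2
  step 2: fast 2->3->None, no cycle

Cycle: no


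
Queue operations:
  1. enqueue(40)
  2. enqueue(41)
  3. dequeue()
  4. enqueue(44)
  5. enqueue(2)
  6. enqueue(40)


enqueue(40) -> [40]
enqueue(41) -> [40, 41]
dequeue()->40, [41]
enqueue(44) -> [41, 44]
enqueue(2) -> [41, 44, 2]
enqueue(40) -> [41, 44, 2, 40]

Final queue: [41, 44, 2, 40]


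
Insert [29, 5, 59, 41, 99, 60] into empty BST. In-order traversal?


Insert 29: root
Insert 5: L from 29
Insert 59: R from 29
Insert 41: R from 29 -> L from 59
Insert 99: R from 29 -> R from 59
Insert 60: R from 29 -> R from 59 -> L from 99

In-order: [5, 29, 41, 59, 60, 99]


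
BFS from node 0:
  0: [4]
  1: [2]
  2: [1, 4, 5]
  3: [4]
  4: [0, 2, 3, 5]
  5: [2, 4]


Visit 0, enqueue [4]
Visit 4, enqueue [2, 3, 5]
Visit 2, enqueue [1]
Visit 3, enqueue []
Visit 5, enqueue []
Visit 1, enqueue []

BFS order: [0, 4, 2, 3, 5, 1]


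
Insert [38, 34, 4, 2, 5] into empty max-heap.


Insert 38: [38]
Insert 34: [38, 34]
Insert 4: [38, 34, 4]
Insert 2: [38, 34, 4, 2]
Insert 5: [38, 34, 4, 2, 5]

Final heap: [38, 34, 4, 2, 5]


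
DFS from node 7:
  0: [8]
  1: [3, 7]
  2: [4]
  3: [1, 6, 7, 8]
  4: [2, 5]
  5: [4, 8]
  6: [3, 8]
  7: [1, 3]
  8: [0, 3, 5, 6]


Visit 7, push [3, 1]
Visit 1, push [3]
Visit 3, push [8, 6]
Visit 6, push [8]
Visit 8, push [5, 0]
Visit 0, push []
Visit 5, push [4]
Visit 4, push [2]
Visit 2, push []

DFS order: [7, 1, 3, 6, 8, 0, 5, 4, 2]


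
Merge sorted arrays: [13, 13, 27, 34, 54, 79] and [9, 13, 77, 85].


Take 9 from B
Take 13 from A
Take 13 from A
Take 13 from B
Take 27 from A
Take 34 from A
Take 54 from A
Take 77 from B
Take 79 from A

Merged: [9, 13, 13, 13, 27, 34, 54, 77, 79, 85]


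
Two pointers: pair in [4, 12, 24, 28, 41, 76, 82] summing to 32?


lo=0(4)+hi=6(82)=86
lo=0(4)+hi=5(76)=80
lo=0(4)+hi=4(41)=45
lo=0(4)+hi=3(28)=32

Yes: 4+28=32


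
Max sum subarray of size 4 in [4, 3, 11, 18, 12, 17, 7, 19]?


[0:4]: 36
[1:5]: 44
[2:6]: 58
[3:7]: 54
[4:8]: 55

Max: 58 at [2:6]


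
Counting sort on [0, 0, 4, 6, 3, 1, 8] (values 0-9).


Input: [0, 0, 4, 6, 3, 1, 8]
Counts: [2, 1, 0, 1, 1, 0, 1, 0, 1, 0]

Sorted: [0, 0, 1, 3, 4, 6, 8]


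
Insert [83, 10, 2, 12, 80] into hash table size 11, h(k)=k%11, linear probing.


Insert 83: h=6 -> slot 6
Insert 10: h=10 -> slot 10
Insert 2: h=2 -> slot 2
Insert 12: h=1 -> slot 1
Insert 80: h=3 -> slot 3

Table: [None, 12, 2, 80, None, None, 83, None, None, None, 10]


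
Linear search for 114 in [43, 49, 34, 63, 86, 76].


i=0: 43!=114
i=1: 49!=114
i=2: 34!=114
i=3: 63!=114
i=4: 86!=114
i=5: 76!=114

Not found, 6 comps


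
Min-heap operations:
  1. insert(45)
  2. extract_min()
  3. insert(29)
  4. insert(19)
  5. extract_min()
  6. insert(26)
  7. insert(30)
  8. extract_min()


insert(45) -> [45]
extract_min()->45, []
insert(29) -> [29]
insert(19) -> [19, 29]
extract_min()->19, [29]
insert(26) -> [26, 29]
insert(30) -> [26, 29, 30]
extract_min()->26, [29, 30]

Final heap: [29, 30]


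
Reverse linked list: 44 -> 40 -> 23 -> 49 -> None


Step 1: curr=44, set curr.next=prev(None) | reversed so far: 44
Step 2: curr=40, set curr.next=prev(44) | reversed so far: 40 -> 44
Step 3: curr=23, set curr.next=prev(40) | reversed so far: 23 -> 40 -> 44
Step 4: curr=49, set curr.next=prev(23) | reversed so far: 49 -> 23 -> 40 -> 44

49 -> 23 -> 40 -> 44 -> None


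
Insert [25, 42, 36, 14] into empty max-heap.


Insert 25: [25]
Insert 42: [42, 25]
Insert 36: [42, 25, 36]
Insert 14: [42, 25, 36, 14]

Final heap: [42, 25, 36, 14]


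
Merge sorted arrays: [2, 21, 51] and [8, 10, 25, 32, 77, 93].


Take 2 from A
Take 8 from B
Take 10 from B
Take 21 from A
Take 25 from B
Take 32 from B
Take 51 from A

Merged: [2, 8, 10, 21, 25, 32, 51, 77, 93]


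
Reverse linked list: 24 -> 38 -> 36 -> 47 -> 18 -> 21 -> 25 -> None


Step 1: curr=24, set curr.next=prev(None) | reversed so far: 24
Step 2: curr=38, set curr.next=prev(24) | reversed so far: 38 -> 24
Step 3: curr=36, set curr.next=prev(38) | reversed so far: 36 -> 38 -> 24
Step 4: curr=47, set curr.next=prev(36) | reversed so far: 47 -> 36 -> 38 -> 24
Step 5: curr=18, set curr.next=prev(47) | reversed so far: 18 -> 47 -> 36 -> 38 -> 24
Step 6: curr=21, set curr.next=prev(18) | reversed so far: 21 -> 18 -> 47 -> 36 -> 38 -> 24
Step 7: curr=25, set curr.next=prev(21) | reversed so far: 25 -> 21 -> 18 -> 47 -> 36 -> 38 -> 24

25 -> 21 -> 18 -> 47 -> 36 -> 38 -> 24 -> None


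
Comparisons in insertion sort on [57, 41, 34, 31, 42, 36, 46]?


Algorithm: insertion sort
Input: [57, 41, 34, 31, 42, 36, 46]
Sorted: [31, 34, 36, 41, 42, 46, 57]

14


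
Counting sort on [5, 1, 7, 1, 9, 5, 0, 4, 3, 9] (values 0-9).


Input: [5, 1, 7, 1, 9, 5, 0, 4, 3, 9]
Counts: [1, 2, 0, 1, 1, 2, 0, 1, 0, 2]

Sorted: [0, 1, 1, 3, 4, 5, 5, 7, 9, 9]


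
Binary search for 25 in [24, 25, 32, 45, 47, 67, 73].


Step 1: lo=0, hi=6, mid=3, val=45
Step 2: lo=0, hi=2, mid=1, val=25

Found at index 1


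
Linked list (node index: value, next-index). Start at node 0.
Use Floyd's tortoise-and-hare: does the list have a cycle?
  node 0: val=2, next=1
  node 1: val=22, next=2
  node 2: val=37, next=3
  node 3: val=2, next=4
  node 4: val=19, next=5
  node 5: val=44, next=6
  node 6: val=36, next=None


Floyd's tortoise (slow, +1) and hare (fast, +2):
  init: slow=0, fast=0
  step 1: slow=1, fast=2
  step 2: slow=2, fast=4
  step 3: slow=3, fast=6
  step 4: fast -> None, no cycle

Cycle: no


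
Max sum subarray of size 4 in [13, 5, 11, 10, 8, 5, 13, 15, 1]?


[0:4]: 39
[1:5]: 34
[2:6]: 34
[3:7]: 36
[4:8]: 41
[5:9]: 34

Max: 41 at [4:8]


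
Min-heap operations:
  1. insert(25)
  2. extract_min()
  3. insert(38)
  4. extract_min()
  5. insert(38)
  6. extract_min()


insert(25) -> [25]
extract_min()->25, []
insert(38) -> [38]
extract_min()->38, []
insert(38) -> [38]
extract_min()->38, []

Final heap: []


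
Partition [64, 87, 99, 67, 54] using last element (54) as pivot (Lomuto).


Pivot: 54
Place pivot at 0: [54, 87, 99, 67, 64]

Partitioned: [54, 87, 99, 67, 64]


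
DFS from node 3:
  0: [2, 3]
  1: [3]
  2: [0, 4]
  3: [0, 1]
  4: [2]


Visit 3, push [1, 0]
Visit 0, push [2]
Visit 2, push [4]
Visit 4, push []
Visit 1, push []

DFS order: [3, 0, 2, 4, 1]


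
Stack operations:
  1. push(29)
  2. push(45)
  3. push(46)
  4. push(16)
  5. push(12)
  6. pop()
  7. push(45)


push(29) -> [29]
push(45) -> [29, 45]
push(46) -> [29, 45, 46]
push(16) -> [29, 45, 46, 16]
push(12) -> [29, 45, 46, 16, 12]
pop()->12, [29, 45, 46, 16]
push(45) -> [29, 45, 46, 16, 45]

Final stack: [29, 45, 46, 16, 45]


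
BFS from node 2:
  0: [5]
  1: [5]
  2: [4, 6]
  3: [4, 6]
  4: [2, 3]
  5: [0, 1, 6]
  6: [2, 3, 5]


Visit 2, enqueue [4, 6]
Visit 4, enqueue [3]
Visit 6, enqueue [5]
Visit 3, enqueue []
Visit 5, enqueue [0, 1]
Visit 0, enqueue []
Visit 1, enqueue []

BFS order: [2, 4, 6, 3, 5, 0, 1]


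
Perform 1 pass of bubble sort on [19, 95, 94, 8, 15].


Initial: [19, 95, 94, 8, 15]
Pass 1: [19, 94, 8, 15, 95] (3 swaps)

After 1 pass: [19, 94, 8, 15, 95]


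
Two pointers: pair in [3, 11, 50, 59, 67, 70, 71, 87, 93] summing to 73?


lo=0(3)+hi=8(93)=96
lo=0(3)+hi=7(87)=90
lo=0(3)+hi=6(71)=74
lo=0(3)+hi=5(70)=73

Yes: 3+70=73


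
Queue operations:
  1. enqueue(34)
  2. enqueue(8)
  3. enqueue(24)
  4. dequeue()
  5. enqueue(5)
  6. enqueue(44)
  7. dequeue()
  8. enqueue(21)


enqueue(34) -> [34]
enqueue(8) -> [34, 8]
enqueue(24) -> [34, 8, 24]
dequeue()->34, [8, 24]
enqueue(5) -> [8, 24, 5]
enqueue(44) -> [8, 24, 5, 44]
dequeue()->8, [24, 5, 44]
enqueue(21) -> [24, 5, 44, 21]

Final queue: [24, 5, 44, 21]


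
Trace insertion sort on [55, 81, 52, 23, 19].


Initial: [55, 81, 52, 23, 19]
Insert 81: [55, 81, 52, 23, 19]
Insert 52: [52, 55, 81, 23, 19]
Insert 23: [23, 52, 55, 81, 19]
Insert 19: [19, 23, 52, 55, 81]

Sorted: [19, 23, 52, 55, 81]


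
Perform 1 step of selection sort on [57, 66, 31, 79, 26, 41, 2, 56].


Initial: [57, 66, 31, 79, 26, 41, 2, 56]
Step 1: min=2 at 6
  Swap: [2, 66, 31, 79, 26, 41, 57, 56]

After 1 step: [2, 66, 31, 79, 26, 41, 57, 56]


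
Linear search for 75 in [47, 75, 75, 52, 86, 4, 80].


i=0: 47!=75
i=1: 75==75 found!

Found at 1, 2 comps


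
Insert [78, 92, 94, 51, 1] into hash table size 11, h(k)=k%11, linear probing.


Insert 78: h=1 -> slot 1
Insert 92: h=4 -> slot 4
Insert 94: h=6 -> slot 6
Insert 51: h=7 -> slot 7
Insert 1: h=1, 1 probes -> slot 2

Table: [None, 78, 1, None, 92, None, 94, 51, None, None, None]


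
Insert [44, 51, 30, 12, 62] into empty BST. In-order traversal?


Insert 44: root
Insert 51: R from 44
Insert 30: L from 44
Insert 12: L from 44 -> L from 30
Insert 62: R from 44 -> R from 51

In-order: [12, 30, 44, 51, 62]


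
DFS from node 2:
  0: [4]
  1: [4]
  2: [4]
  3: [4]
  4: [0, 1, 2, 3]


Visit 2, push [4]
Visit 4, push [3, 1, 0]
Visit 0, push []
Visit 1, push []
Visit 3, push []

DFS order: [2, 4, 0, 1, 3]


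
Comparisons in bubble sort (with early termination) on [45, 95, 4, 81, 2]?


Algorithm: bubble sort (with early termination)
Input: [45, 95, 4, 81, 2]
Sorted: [2, 4, 45, 81, 95]

10


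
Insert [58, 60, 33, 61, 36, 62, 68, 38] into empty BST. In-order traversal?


Insert 58: root
Insert 60: R from 58
Insert 33: L from 58
Insert 61: R from 58 -> R from 60
Insert 36: L from 58 -> R from 33
Insert 62: R from 58 -> R from 60 -> R from 61
Insert 68: R from 58 -> R from 60 -> R from 61 -> R from 62
Insert 38: L from 58 -> R from 33 -> R from 36

In-order: [33, 36, 38, 58, 60, 61, 62, 68]


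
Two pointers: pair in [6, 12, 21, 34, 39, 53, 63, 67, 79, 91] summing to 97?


lo=0(6)+hi=9(91)=97

Yes: 6+91=97


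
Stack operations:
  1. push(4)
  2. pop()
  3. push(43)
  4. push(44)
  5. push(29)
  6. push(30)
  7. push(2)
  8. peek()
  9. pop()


push(4) -> [4]
pop()->4, []
push(43) -> [43]
push(44) -> [43, 44]
push(29) -> [43, 44, 29]
push(30) -> [43, 44, 29, 30]
push(2) -> [43, 44, 29, 30, 2]
peek()->2
pop()->2, [43, 44, 29, 30]

Final stack: [43, 44, 29, 30]


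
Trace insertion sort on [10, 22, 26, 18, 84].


Initial: [10, 22, 26, 18, 84]
Insert 22: [10, 22, 26, 18, 84]
Insert 26: [10, 22, 26, 18, 84]
Insert 18: [10, 18, 22, 26, 84]
Insert 84: [10, 18, 22, 26, 84]

Sorted: [10, 18, 22, 26, 84]


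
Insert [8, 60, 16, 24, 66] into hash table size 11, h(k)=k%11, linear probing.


Insert 8: h=8 -> slot 8
Insert 60: h=5 -> slot 5
Insert 16: h=5, 1 probes -> slot 6
Insert 24: h=2 -> slot 2
Insert 66: h=0 -> slot 0

Table: [66, None, 24, None, None, 60, 16, None, 8, None, None]


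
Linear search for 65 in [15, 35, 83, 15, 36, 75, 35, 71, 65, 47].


i=0: 15!=65
i=1: 35!=65
i=2: 83!=65
i=3: 15!=65
i=4: 36!=65
i=5: 75!=65
i=6: 35!=65
i=7: 71!=65
i=8: 65==65 found!

Found at 8, 9 comps


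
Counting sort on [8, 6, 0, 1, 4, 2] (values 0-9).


Input: [8, 6, 0, 1, 4, 2]
Counts: [1, 1, 1, 0, 1, 0, 1, 0, 1, 0]

Sorted: [0, 1, 2, 4, 6, 8]


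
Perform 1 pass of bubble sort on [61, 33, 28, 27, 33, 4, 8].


Initial: [61, 33, 28, 27, 33, 4, 8]
Pass 1: [33, 28, 27, 33, 4, 8, 61] (6 swaps)

After 1 pass: [33, 28, 27, 33, 4, 8, 61]


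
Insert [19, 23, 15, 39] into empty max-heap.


Insert 19: [19]
Insert 23: [23, 19]
Insert 15: [23, 19, 15]
Insert 39: [39, 23, 15, 19]

Final heap: [39, 23, 15, 19]


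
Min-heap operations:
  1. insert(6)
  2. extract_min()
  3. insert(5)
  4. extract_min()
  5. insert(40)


insert(6) -> [6]
extract_min()->6, []
insert(5) -> [5]
extract_min()->5, []
insert(40) -> [40]

Final heap: [40]


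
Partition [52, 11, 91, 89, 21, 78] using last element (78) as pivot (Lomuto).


Pivot: 78
  52 <= 78: advance i (no swap)
  11 <= 78: advance i (no swap)
  21 <= 78: swap -> [52, 11, 21, 89, 91, 78]
Place pivot at 3: [52, 11, 21, 78, 91, 89]

Partitioned: [52, 11, 21, 78, 91, 89]


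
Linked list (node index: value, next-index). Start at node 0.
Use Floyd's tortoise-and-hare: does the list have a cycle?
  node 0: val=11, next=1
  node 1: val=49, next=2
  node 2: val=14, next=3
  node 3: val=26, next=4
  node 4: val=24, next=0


Floyd's tortoise (slow, +1) and hare (fast, +2):
  init: slow=0, fast=0
  step 1: slow=1, fast=2
  step 2: slow=2, fast=4
  step 3: slow=3, fast=1
  step 4: slow=4, fast=3
  step 5: slow=0, fast=0
  slow == fast at node 0: cycle detected

Cycle: yes


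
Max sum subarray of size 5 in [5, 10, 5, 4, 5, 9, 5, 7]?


[0:5]: 29
[1:6]: 33
[2:7]: 28
[3:8]: 30

Max: 33 at [1:6]


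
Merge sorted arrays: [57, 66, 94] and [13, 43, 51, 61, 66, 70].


Take 13 from B
Take 43 from B
Take 51 from B
Take 57 from A
Take 61 from B
Take 66 from A
Take 66 from B
Take 70 from B

Merged: [13, 43, 51, 57, 61, 66, 66, 70, 94]


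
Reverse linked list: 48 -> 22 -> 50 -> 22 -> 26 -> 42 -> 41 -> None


Step 1: curr=48, set curr.next=prev(None) | reversed so far: 48
Step 2: curr=22, set curr.next=prev(48) | reversed so far: 22 -> 48
Step 3: curr=50, set curr.next=prev(22) | reversed so far: 50 -> 22 -> 48
Step 4: curr=22, set curr.next=prev(50) | reversed so far: 22 -> 50 -> 22 -> 48
Step 5: curr=26, set curr.next=prev(22) | reversed so far: 26 -> 22 -> 50 -> 22 -> 48
Step 6: curr=42, set curr.next=prev(26) | reversed so far: 42 -> 26 -> 22 -> 50 -> 22 -> 48
Step 7: curr=41, set curr.next=prev(42) | reversed so far: 41 -> 42 -> 26 -> 22 -> 50 -> 22 -> 48

41 -> 42 -> 26 -> 22 -> 50 -> 22 -> 48 -> None


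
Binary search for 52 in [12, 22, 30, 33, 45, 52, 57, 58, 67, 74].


Step 1: lo=0, hi=9, mid=4, val=45
Step 2: lo=5, hi=9, mid=7, val=58
Step 3: lo=5, hi=6, mid=5, val=52

Found at index 5


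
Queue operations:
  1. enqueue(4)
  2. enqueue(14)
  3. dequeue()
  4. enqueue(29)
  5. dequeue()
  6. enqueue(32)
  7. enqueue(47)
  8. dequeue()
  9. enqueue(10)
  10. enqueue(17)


enqueue(4) -> [4]
enqueue(14) -> [4, 14]
dequeue()->4, [14]
enqueue(29) -> [14, 29]
dequeue()->14, [29]
enqueue(32) -> [29, 32]
enqueue(47) -> [29, 32, 47]
dequeue()->29, [32, 47]
enqueue(10) -> [32, 47, 10]
enqueue(17) -> [32, 47, 10, 17]

Final queue: [32, 47, 10, 17]


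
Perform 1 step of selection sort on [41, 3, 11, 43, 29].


Initial: [41, 3, 11, 43, 29]
Step 1: min=3 at 1
  Swap: [3, 41, 11, 43, 29]

After 1 step: [3, 41, 11, 43, 29]


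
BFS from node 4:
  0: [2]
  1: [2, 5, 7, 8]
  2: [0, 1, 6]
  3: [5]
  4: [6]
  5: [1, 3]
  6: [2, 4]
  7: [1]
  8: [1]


Visit 4, enqueue [6]
Visit 6, enqueue [2]
Visit 2, enqueue [0, 1]
Visit 0, enqueue []
Visit 1, enqueue [5, 7, 8]
Visit 5, enqueue [3]
Visit 7, enqueue []
Visit 8, enqueue []
Visit 3, enqueue []

BFS order: [4, 6, 2, 0, 1, 5, 7, 8, 3]


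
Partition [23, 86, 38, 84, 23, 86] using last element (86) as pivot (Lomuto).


Pivot: 86
  23 <= 86: advance i (no swap)
  86 <= 86: advance i (no swap)
  38 <= 86: advance i (no swap)
  84 <= 86: advance i (no swap)
  23 <= 86: advance i (no swap)
Place pivot at 5: [23, 86, 38, 84, 23, 86]

Partitioned: [23, 86, 38, 84, 23, 86]


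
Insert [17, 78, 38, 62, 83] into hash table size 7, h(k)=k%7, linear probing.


Insert 17: h=3 -> slot 3
Insert 78: h=1 -> slot 1
Insert 38: h=3, 1 probes -> slot 4
Insert 62: h=6 -> slot 6
Insert 83: h=6, 1 probes -> slot 0

Table: [83, 78, None, 17, 38, None, 62]


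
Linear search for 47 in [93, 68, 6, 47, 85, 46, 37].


i=0: 93!=47
i=1: 68!=47
i=2: 6!=47
i=3: 47==47 found!

Found at 3, 4 comps


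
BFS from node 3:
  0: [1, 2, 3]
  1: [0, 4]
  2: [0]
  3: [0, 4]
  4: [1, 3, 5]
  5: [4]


Visit 3, enqueue [0, 4]
Visit 0, enqueue [1, 2]
Visit 4, enqueue [5]
Visit 1, enqueue []
Visit 2, enqueue []
Visit 5, enqueue []

BFS order: [3, 0, 4, 1, 2, 5]


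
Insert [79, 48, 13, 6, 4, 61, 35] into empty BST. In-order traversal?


Insert 79: root
Insert 48: L from 79
Insert 13: L from 79 -> L from 48
Insert 6: L from 79 -> L from 48 -> L from 13
Insert 4: L from 79 -> L from 48 -> L from 13 -> L from 6
Insert 61: L from 79 -> R from 48
Insert 35: L from 79 -> L from 48 -> R from 13

In-order: [4, 6, 13, 35, 48, 61, 79]


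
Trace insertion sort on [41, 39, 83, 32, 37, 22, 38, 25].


Initial: [41, 39, 83, 32, 37, 22, 38, 25]
Insert 39: [39, 41, 83, 32, 37, 22, 38, 25]
Insert 83: [39, 41, 83, 32, 37, 22, 38, 25]
Insert 32: [32, 39, 41, 83, 37, 22, 38, 25]
Insert 37: [32, 37, 39, 41, 83, 22, 38, 25]
Insert 22: [22, 32, 37, 39, 41, 83, 38, 25]
Insert 38: [22, 32, 37, 38, 39, 41, 83, 25]
Insert 25: [22, 25, 32, 37, 38, 39, 41, 83]

Sorted: [22, 25, 32, 37, 38, 39, 41, 83]


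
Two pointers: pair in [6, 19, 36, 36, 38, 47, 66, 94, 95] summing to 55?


lo=0(6)+hi=8(95)=101
lo=0(6)+hi=7(94)=100
lo=0(6)+hi=6(66)=72
lo=0(6)+hi=5(47)=53
lo=1(19)+hi=5(47)=66
lo=1(19)+hi=4(38)=57
lo=1(19)+hi=3(36)=55

Yes: 19+36=55


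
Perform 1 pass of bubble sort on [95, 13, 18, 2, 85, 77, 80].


Initial: [95, 13, 18, 2, 85, 77, 80]
Pass 1: [13, 18, 2, 85, 77, 80, 95] (6 swaps)

After 1 pass: [13, 18, 2, 85, 77, 80, 95]


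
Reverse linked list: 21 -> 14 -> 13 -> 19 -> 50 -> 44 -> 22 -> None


Step 1: curr=21, set curr.next=prev(None) | reversed so far: 21
Step 2: curr=14, set curr.next=prev(21) | reversed so far: 14 -> 21
Step 3: curr=13, set curr.next=prev(14) | reversed so far: 13 -> 14 -> 21
Step 4: curr=19, set curr.next=prev(13) | reversed so far: 19 -> 13 -> 14 -> 21
Step 5: curr=50, set curr.next=prev(19) | reversed so far: 50 -> 19 -> 13 -> 14 -> 21
Step 6: curr=44, set curr.next=prev(50) | reversed so far: 44 -> 50 -> 19 -> 13 -> 14 -> 21
Step 7: curr=22, set curr.next=prev(44) | reversed so far: 22 -> 44 -> 50 -> 19 -> 13 -> 14 -> 21

22 -> 44 -> 50 -> 19 -> 13 -> 14 -> 21 -> None


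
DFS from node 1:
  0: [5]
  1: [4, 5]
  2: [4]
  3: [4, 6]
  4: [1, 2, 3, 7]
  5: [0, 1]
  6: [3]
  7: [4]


Visit 1, push [5, 4]
Visit 4, push [7, 3, 2]
Visit 2, push []
Visit 3, push [6]
Visit 6, push []
Visit 7, push []
Visit 5, push [0]
Visit 0, push []

DFS order: [1, 4, 2, 3, 6, 7, 5, 0]


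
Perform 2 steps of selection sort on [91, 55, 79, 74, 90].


Initial: [91, 55, 79, 74, 90]
Step 1: min=55 at 1
  Swap: [55, 91, 79, 74, 90]
Step 2: min=74 at 3
  Swap: [55, 74, 79, 91, 90]

After 2 steps: [55, 74, 79, 91, 90]


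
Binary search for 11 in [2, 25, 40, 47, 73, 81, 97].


Step 1: lo=0, hi=6, mid=3, val=47
Step 2: lo=0, hi=2, mid=1, val=25
Step 3: lo=0, hi=0, mid=0, val=2

Not found


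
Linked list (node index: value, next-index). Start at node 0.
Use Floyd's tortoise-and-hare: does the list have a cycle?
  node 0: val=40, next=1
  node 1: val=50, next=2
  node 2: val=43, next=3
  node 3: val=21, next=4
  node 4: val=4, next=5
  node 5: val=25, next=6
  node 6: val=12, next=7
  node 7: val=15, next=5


Floyd's tortoise (slow, +1) and hare (fast, +2):
  init: slow=0, fast=0
  step 1: slow=1, fast=2
  step 2: slow=2, fast=4
  step 3: slow=3, fast=6
  step 4: slow=4, fast=5
  step 5: slow=5, fast=7
  step 6: slow=6, fast=6
  slow == fast at node 6: cycle detected

Cycle: yes


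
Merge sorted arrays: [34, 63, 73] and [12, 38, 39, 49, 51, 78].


Take 12 from B
Take 34 from A
Take 38 from B
Take 39 from B
Take 49 from B
Take 51 from B
Take 63 from A
Take 73 from A

Merged: [12, 34, 38, 39, 49, 51, 63, 73, 78]


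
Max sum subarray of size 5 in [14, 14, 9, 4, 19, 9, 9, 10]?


[0:5]: 60
[1:6]: 55
[2:7]: 50
[3:8]: 51

Max: 60 at [0:5]


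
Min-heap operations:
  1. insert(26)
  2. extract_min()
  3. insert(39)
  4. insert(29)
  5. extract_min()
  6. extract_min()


insert(26) -> [26]
extract_min()->26, []
insert(39) -> [39]
insert(29) -> [29, 39]
extract_min()->29, [39]
extract_min()->39, []

Final heap: []


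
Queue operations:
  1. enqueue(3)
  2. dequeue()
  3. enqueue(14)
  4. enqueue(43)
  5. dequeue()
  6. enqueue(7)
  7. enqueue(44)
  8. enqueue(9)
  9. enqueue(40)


enqueue(3) -> [3]
dequeue()->3, []
enqueue(14) -> [14]
enqueue(43) -> [14, 43]
dequeue()->14, [43]
enqueue(7) -> [43, 7]
enqueue(44) -> [43, 7, 44]
enqueue(9) -> [43, 7, 44, 9]
enqueue(40) -> [43, 7, 44, 9, 40]

Final queue: [43, 7, 44, 9, 40]


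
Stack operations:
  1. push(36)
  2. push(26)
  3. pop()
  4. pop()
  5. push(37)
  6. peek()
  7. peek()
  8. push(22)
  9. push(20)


push(36) -> [36]
push(26) -> [36, 26]
pop()->26, [36]
pop()->36, []
push(37) -> [37]
peek()->37
peek()->37
push(22) -> [37, 22]
push(20) -> [37, 22, 20]

Final stack: [37, 22, 20]


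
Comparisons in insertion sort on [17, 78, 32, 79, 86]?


Algorithm: insertion sort
Input: [17, 78, 32, 79, 86]
Sorted: [17, 32, 78, 79, 86]

5


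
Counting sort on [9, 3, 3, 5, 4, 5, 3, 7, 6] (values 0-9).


Input: [9, 3, 3, 5, 4, 5, 3, 7, 6]
Counts: [0, 0, 0, 3, 1, 2, 1, 1, 0, 1]

Sorted: [3, 3, 3, 4, 5, 5, 6, 7, 9]


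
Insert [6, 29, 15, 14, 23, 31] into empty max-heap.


Insert 6: [6]
Insert 29: [29, 6]
Insert 15: [29, 6, 15]
Insert 14: [29, 14, 15, 6]
Insert 23: [29, 23, 15, 6, 14]
Insert 31: [31, 23, 29, 6, 14, 15]

Final heap: [31, 23, 29, 6, 14, 15]


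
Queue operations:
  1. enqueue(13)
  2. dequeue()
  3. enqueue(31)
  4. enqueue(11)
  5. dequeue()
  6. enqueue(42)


enqueue(13) -> [13]
dequeue()->13, []
enqueue(31) -> [31]
enqueue(11) -> [31, 11]
dequeue()->31, [11]
enqueue(42) -> [11, 42]

Final queue: [11, 42]


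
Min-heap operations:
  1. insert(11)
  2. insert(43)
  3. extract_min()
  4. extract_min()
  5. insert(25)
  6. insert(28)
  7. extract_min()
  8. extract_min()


insert(11) -> [11]
insert(43) -> [11, 43]
extract_min()->11, [43]
extract_min()->43, []
insert(25) -> [25]
insert(28) -> [25, 28]
extract_min()->25, [28]
extract_min()->28, []

Final heap: []


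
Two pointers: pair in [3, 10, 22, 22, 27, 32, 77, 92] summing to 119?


lo=0(3)+hi=7(92)=95
lo=1(10)+hi=7(92)=102
lo=2(22)+hi=7(92)=114
lo=3(22)+hi=7(92)=114
lo=4(27)+hi=7(92)=119

Yes: 27+92=119


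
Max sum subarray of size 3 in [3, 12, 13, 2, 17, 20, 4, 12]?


[0:3]: 28
[1:4]: 27
[2:5]: 32
[3:6]: 39
[4:7]: 41
[5:8]: 36

Max: 41 at [4:7]


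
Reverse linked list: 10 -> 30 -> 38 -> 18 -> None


Step 1: curr=10, set curr.next=prev(None) | reversed so far: 10
Step 2: curr=30, set curr.next=prev(10) | reversed so far: 30 -> 10
Step 3: curr=38, set curr.next=prev(30) | reversed so far: 38 -> 30 -> 10
Step 4: curr=18, set curr.next=prev(38) | reversed so far: 18 -> 38 -> 30 -> 10

18 -> 38 -> 30 -> 10 -> None
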